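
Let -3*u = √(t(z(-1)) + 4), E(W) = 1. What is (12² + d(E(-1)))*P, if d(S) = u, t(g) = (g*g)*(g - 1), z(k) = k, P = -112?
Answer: -16128 + 112*√2/3 ≈ -16075.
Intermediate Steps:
t(g) = g²*(-1 + g)
u = -√2/3 (u = -√((-1)²*(-1 - 1) + 4)/3 = -√(1*(-2) + 4)/3 = -√(-2 + 4)/3 = -√2/3 ≈ -0.47140)
d(S) = -√2/3
(12² + d(E(-1)))*P = (12² - √2/3)*(-112) = (144 - √2/3)*(-112) = -16128 + 112*√2/3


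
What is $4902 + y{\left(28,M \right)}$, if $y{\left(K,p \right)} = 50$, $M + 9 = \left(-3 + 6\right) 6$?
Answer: $4952$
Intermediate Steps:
$M = 9$ ($M = -9 + \left(-3 + 6\right) 6 = -9 + 3 \cdot 6 = -9 + 18 = 9$)
$4902 + y{\left(28,M \right)} = 4902 + 50 = 4952$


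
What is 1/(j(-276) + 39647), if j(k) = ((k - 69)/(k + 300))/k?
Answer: 96/3806117 ≈ 2.5223e-5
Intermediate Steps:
j(k) = (-69 + k)/(k*(300 + k)) (j(k) = ((-69 + k)/(300 + k))/k = (-69 + k)/(k*(300 + k)))
1/(j(-276) + 39647) = 1/((-69 - 276)/((-276)*(300 - 276)) + 39647) = 1/(-1/276*(-345)/24 + 39647) = 1/(-1/276*1/24*(-345) + 39647) = 1/(5/96 + 39647) = 1/(3806117/96) = 96/3806117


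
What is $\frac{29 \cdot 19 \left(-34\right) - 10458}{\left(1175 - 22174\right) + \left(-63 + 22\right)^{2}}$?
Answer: $\frac{14596}{9659} \approx 1.5111$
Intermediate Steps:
$\frac{29 \cdot 19 \left(-34\right) - 10458}{\left(1175 - 22174\right) + \left(-63 + 22\right)^{2}} = \frac{551 \left(-34\right) - 10458}{-20999 + \left(-41\right)^{2}} = \frac{-18734 - 10458}{-20999 + 1681} = - \frac{29192}{-19318} = \left(-29192\right) \left(- \frac{1}{19318}\right) = \frac{14596}{9659}$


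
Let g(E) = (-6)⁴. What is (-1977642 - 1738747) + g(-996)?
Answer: -3715093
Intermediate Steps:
g(E) = 1296
(-1977642 - 1738747) + g(-996) = (-1977642 - 1738747) + 1296 = -3716389 + 1296 = -3715093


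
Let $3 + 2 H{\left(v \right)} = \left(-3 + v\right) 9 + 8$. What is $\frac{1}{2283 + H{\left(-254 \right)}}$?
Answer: $\frac{1}{1129} \approx 0.00088574$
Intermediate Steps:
$H{\left(v \right)} = -11 + \frac{9 v}{2}$ ($H{\left(v \right)} = - \frac{3}{2} + \frac{\left(-3 + v\right) 9 + 8}{2} = - \frac{3}{2} + \frac{\left(-27 + 9 v\right) + 8}{2} = - \frac{3}{2} + \frac{-19 + 9 v}{2} = - \frac{3}{2} + \left(- \frac{19}{2} + \frac{9 v}{2}\right) = -11 + \frac{9 v}{2}$)
$\frac{1}{2283 + H{\left(-254 \right)}} = \frac{1}{2283 + \left(-11 + \frac{9}{2} \left(-254\right)\right)} = \frac{1}{2283 - 1154} = \frac{1}{1129}$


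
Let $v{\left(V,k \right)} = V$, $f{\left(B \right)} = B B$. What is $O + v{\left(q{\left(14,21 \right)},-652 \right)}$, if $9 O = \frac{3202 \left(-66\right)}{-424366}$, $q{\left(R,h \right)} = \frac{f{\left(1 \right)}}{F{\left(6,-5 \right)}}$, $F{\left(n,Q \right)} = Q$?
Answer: $- \frac{460439}{3182745} \approx -0.14467$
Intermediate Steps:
$f{\left(B \right)} = B^{2}$
$q{\left(R,h \right)} = - \frac{1}{5}$ ($q{\left(R,h \right)} = \frac{1^{2}}{-5} = 1 \left(- \frac{1}{5}\right) = - \frac{1}{5}$)
$O = \frac{35222}{636549}$ ($O = \frac{3202 \left(-66\right) \frac{1}{-424366}}{9} = \frac{\left(-211332\right) \left(- \frac{1}{424366}\right)}{9} = \frac{1}{9} \cdot \frac{105666}{212183} = \frac{35222}{636549} \approx 0.055333$)
$O + v{\left(q{\left(14,21 \right)},-652 \right)} = \frac{35222}{636549} - \frac{1}{5} = - \frac{460439}{3182745}$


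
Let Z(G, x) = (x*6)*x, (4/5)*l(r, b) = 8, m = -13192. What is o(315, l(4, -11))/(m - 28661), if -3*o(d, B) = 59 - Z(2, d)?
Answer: -595291/125559 ≈ -4.7411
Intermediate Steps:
l(r, b) = 10 (l(r, b) = (5/4)*8 = 10)
Z(G, x) = 6*x**2 (Z(G, x) = (6*x)*x = 6*x**2)
o(d, B) = -59/3 + 2*d**2 (o(d, B) = -(59 - 6*d**2)/3 = -59/3 + 2*d**2)
o(315, l(4, -11))/(m - 28661) = (-59/3 + 2*315**2)/(-13192 - 28661) = (-59/3 + 2*99225)/(-41853) = (-59/3 + 198450)*(-1/41853) = (595291/3)*(-1/41853) = -595291/125559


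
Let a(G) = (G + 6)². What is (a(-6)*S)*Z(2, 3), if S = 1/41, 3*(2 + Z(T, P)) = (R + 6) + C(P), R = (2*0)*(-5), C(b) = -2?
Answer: 0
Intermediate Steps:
R = 0 (R = 0*(-5) = 0)
a(G) = (6 + G)²
Z(T, P) = -⅔ (Z(T, P) = -2 + ((0 + 6) - 2)/3 = -2 + (6 - 2)/3 = -2 + (⅓)*4 = -2 + 4/3 = -⅔)
S = 1/41 ≈ 0.024390
(a(-6)*S)*Z(2, 3) = ((6 - 6)²*(1/41))*(-⅔) = (0²*(1/41))*(-⅔) = (0*(1/41))*(-⅔) = 0*(-⅔) = 0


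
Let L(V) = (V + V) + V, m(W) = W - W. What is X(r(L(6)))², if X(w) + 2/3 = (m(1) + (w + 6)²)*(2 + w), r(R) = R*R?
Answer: 11343144191623204/9 ≈ 1.2603e+15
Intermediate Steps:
m(W) = 0
L(V) = 3*V (L(V) = 2*V + V = 3*V)
r(R) = R²
X(w) = -⅔ + (6 + w)²*(2 + w) (X(w) = -⅔ + (0 + (w + 6)²)*(2 + w) = -⅔ + (0 + (6 + w)²)*(2 + w) = -⅔ + (6 + w)²*(2 + w))
X(r(L(6)))² = (214/3 + ((3*6)²)³ + 14*((3*6)²)² + 60*(3*6)²)² = (214/3 + (18²)³ + 14*(18²)² + 60*18²)² = (214/3 + 324³ + 14*324² + 60*324)² = (214/3 + 34012224 + 14*104976 + 19440)² = (214/3 + 34012224 + 1469664 + 19440)² = (106504198/3)² = 11343144191623204/9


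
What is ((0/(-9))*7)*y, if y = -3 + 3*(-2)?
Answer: 0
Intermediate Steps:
y = -9 (y = -3 - 6 = -9)
((0/(-9))*7)*y = ((0/(-9))*7)*(-9) = ((0*(-⅑))*7)*(-9) = (0*7)*(-9) = 0*(-9) = 0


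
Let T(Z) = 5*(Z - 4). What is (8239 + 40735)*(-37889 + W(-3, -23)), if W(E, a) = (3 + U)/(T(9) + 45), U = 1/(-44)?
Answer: -2857583656643/1540 ≈ -1.8556e+9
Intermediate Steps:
U = -1/44 ≈ -0.022727
T(Z) = -20 + 5*Z (T(Z) = 5*(-4 + Z) = -20 + 5*Z)
W(E, a) = 131/3080 (W(E, a) = (3 - 1/44)/((-20 + 5*9) + 45) = 131/(44*((-20 + 45) + 45)) = 131/(44*(25 + 45)) = (131/44)/70 = (131/44)*(1/70) = 131/3080)
(8239 + 40735)*(-37889 + W(-3, -23)) = (8239 + 40735)*(-37889 + 131/3080) = 48974*(-116697989/3080) = -2857583656643/1540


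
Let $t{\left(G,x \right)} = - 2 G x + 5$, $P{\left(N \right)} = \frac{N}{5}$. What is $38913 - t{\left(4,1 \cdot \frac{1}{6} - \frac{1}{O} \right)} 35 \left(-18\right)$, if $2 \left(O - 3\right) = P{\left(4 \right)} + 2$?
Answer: $\frac{466053}{11} \approx 42368.0$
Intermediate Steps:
$P{\left(N \right)} = \frac{N}{5}$ ($P{\left(N \right)} = N \frac{1}{5} = \frac{N}{5}$)
$O = \frac{22}{5}$ ($O = 3 + \frac{\frac{1}{5} \cdot 4 + 2}{2} = 3 + \frac{\frac{4}{5} + 2}{2} = 3 + \frac{1}{2} \cdot \frac{14}{5} = 3 + \frac{7}{5} = \frac{22}{5} \approx 4.4$)
$t{\left(G,x \right)} = 5 - 2 G x$ ($t{\left(G,x \right)} = - 2 G x + 5 = 5 - 2 G x$)
$38913 - t{\left(4,1 \cdot \frac{1}{6} - \frac{1}{O} \right)} 35 \left(-18\right) = 38913 - \left(5 - 8 \left(1 \cdot \frac{1}{6} - \frac{1}{\frac{22}{5}}\right)\right) 35 \left(-18\right) = 38913 - \left(5 - 8 \left(1 \cdot \frac{1}{6} - \frac{5}{22}\right)\right) 35 \left(-18\right) = 38913 - \left(5 - 8 \left(\frac{1}{6} - \frac{5}{22}\right)\right) 35 \left(-18\right) = 38913 - \left(5 - 8 \left(- \frac{2}{33}\right)\right) 35 \left(-18\right) = 38913 - \left(5 + \frac{16}{33}\right) 35 \left(-18\right) = 38913 - \frac{181}{33} \cdot 35 \left(-18\right) = 38913 - \frac{6335}{33} \left(-18\right) = 38913 - - \frac{38010}{11} = 38913 + \frac{38010}{11} = \frac{466053}{11}$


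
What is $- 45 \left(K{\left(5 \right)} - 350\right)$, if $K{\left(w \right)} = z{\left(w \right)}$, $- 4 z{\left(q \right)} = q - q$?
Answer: $15750$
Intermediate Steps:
$z{\left(q \right)} = 0$ ($z{\left(q \right)} = - \frac{q - q}{4} = \left(- \frac{1}{4}\right) 0 = 0$)
$K{\left(w \right)} = 0$
$- 45 \left(K{\left(5 \right)} - 350\right) = - 45 \left(0 - 350\right) = \left(-45\right) \left(-350\right) = 15750$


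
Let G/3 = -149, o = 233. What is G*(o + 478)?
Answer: -317817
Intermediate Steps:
G = -447 (G = 3*(-149) = -447)
G*(o + 478) = -447*(233 + 478) = -447*711 = -317817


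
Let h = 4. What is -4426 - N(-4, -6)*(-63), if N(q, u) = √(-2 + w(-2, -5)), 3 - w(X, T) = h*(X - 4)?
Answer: -4111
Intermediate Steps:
w(X, T) = 19 - 4*X (w(X, T) = 3 - 4*(X - 4) = 3 - 4*(-4 + X) = 3 - (-16 + 4*X) = 3 + (16 - 4*X) = 19 - 4*X)
N(q, u) = 5 (N(q, u) = √(-2 + (19 - 4*(-2))) = √(-2 + (19 + 8)) = √(-2 + 27) = √25 = 5)
-4426 - N(-4, -6)*(-63) = -4426 - 5*(-63) = -4426 - 1*(-315) = -4426 + 315 = -4111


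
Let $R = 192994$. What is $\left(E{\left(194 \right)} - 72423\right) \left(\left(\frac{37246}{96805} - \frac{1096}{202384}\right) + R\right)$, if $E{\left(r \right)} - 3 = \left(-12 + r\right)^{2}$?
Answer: $- \frac{9286391481365931584}{1224486445} \approx -7.5839 \cdot 10^{9}$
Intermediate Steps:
$E{\left(r \right)} = 3 + \left(-12 + r\right)^{2}$
$\left(E{\left(194 \right)} - 72423\right) \left(\left(\frac{37246}{96805} - \frac{1096}{202384}\right) + R\right) = \left(\left(3 + \left(-12 + 194\right)^{2}\right) - 72423\right) \left(\left(\frac{37246}{96805} - \frac{1096}{202384}\right) + 192994\right) = \left(\left(3 + 182^{2}\right) - 72423\right) \left(\left(37246 \cdot \frac{1}{96805} - \frac{137}{25298}\right) + 192994\right) = \left(\left(3 + 33124\right) - 72423\right) \left(\left(\frac{37246}{96805} - \frac{137}{25298}\right) + 192994\right) = \left(33127 - 72423\right) \left(\frac{928987023}{2448972890} + 192994\right) = \left(-39296\right) \frac{472638002919683}{2448972890} = - \frac{9286391481365931584}{1224486445}$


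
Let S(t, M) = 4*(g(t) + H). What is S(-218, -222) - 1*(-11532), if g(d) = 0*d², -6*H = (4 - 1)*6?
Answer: 11520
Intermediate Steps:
H = -3 (H = -(4 - 1)*6/6 = -6/2 = -⅙*18 = -3)
g(d) = 0
S(t, M) = -12 (S(t, M) = 4*(0 - 3) = 4*(-3) = -12)
S(-218, -222) - 1*(-11532) = -12 - 1*(-11532) = -12 + 11532 = 11520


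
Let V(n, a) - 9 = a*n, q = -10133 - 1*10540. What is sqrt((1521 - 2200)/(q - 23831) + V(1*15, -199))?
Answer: 5*I*sqrt(58942532854)/22252 ≈ 54.553*I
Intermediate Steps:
q = -20673 (q = -10133 - 10540 = -20673)
V(n, a) = 9 + a*n
sqrt((1521 - 2200)/(q - 23831) + V(1*15, -199)) = sqrt((1521 - 2200)/(-20673 - 23831) + (9 - 199*15)) = sqrt(-679/(-44504) + (9 - 199*15)) = sqrt(-679*(-1/44504) + (9 - 2985)) = sqrt(679/44504 - 2976) = sqrt(-132443225/44504) = 5*I*sqrt(58942532854)/22252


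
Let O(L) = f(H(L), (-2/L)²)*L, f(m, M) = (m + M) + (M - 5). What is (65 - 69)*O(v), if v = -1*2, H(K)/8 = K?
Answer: -152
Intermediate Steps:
H(K) = 8*K
v = -2
f(m, M) = -5 + m + 2*M (f(m, M) = (M + m) + (-5 + M) = -5 + m + 2*M)
O(L) = L*(-5 + 8*L + 8/L²) (O(L) = (-5 + 8*L + 2*(-2/L)²)*L = (-5 + 8*L + 2*(4/L²))*L = (-5 + 8*L + 8/L²)*L = L*(-5 + 8*L + 8/L²))
(65 - 69)*O(v) = (65 - 69)*((8 + (-2)²*(-5 + 8*(-2)))/(-2)) = -(-2)*(8 + 4*(-5 - 16)) = -(-2)*(8 + 4*(-21)) = -(-2)*(8 - 84) = -(-2)*(-76) = -4*38 = -152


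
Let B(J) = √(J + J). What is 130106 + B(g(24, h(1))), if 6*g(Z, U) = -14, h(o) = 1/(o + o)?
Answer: 130106 + I*√42/3 ≈ 1.3011e+5 + 2.1602*I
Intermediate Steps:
h(o) = 1/(2*o)
g(Z, U) = -7/3 (g(Z, U) = (⅙)*(-14) = -7/3)
B(J) = √2*√J (B(J) = √(2*J) = √2*√J)
130106 + B(g(24, h(1))) = 130106 + √2*√(-7/3) = 130106 + √2*(I*√21/3) = 130106 + I*√42/3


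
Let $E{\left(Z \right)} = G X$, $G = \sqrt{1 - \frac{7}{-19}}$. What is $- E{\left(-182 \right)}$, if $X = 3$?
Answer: $- \frac{3 \sqrt{494}}{19} \approx -3.5094$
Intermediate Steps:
$G = \frac{\sqrt{494}}{19}$ ($G = \sqrt{1 - - \frac{7}{19}} = \sqrt{1 + \frac{7}{19}} = \sqrt{\frac{26}{19}} = \frac{\sqrt{494}}{19} \approx 1.1698$)
$E{\left(Z \right)} = \frac{3 \sqrt{494}}{19}$ ($E{\left(Z \right)} = \frac{\sqrt{494}}{19} \cdot 3 = \frac{3 \sqrt{494}}{19}$)
$- E{\left(-182 \right)} = - \frac{3 \sqrt{494}}{19}$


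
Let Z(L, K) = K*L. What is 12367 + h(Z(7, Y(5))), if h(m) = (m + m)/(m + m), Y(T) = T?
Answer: 12368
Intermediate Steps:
h(m) = 1 (h(m) = (2*m)/((2*m)) = (2*m)*(1/(2*m)) = 1)
12367 + h(Z(7, Y(5))) = 12367 + 1 = 12368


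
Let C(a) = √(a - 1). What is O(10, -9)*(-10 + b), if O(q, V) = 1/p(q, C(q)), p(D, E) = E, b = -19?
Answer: -29/3 ≈ -9.6667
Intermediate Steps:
C(a) = √(-1 + a)
O(q, V) = (-1 + q)^(-½) (O(q, V) = 1/(√(-1 + q)) = (-1 + q)^(-½))
O(10, -9)*(-10 + b) = (-10 - 19)/√(-1 + 10) = -29/√9 = (⅓)*(-29) = -29/3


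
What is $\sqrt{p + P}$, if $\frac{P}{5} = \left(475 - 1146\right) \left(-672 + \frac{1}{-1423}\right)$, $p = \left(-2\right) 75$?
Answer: $\frac{\sqrt{4565024961055}}{1423} \approx 1501.5$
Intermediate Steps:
$p = -150$
$P = \frac{3208242235}{1423}$ ($P = 5 \left(475 - 1146\right) \left(-672 + \frac{1}{-1423}\right) = 5 \left(- 671 \left(-672 - \frac{1}{1423}\right)\right) = 5 \left(\left(-671\right) \left(- \frac{956257}{1423}\right)\right) = 5 \cdot \frac{641648447}{1423} = \frac{3208242235}{1423} \approx 2.2546 \cdot 10^{6}$)
$\sqrt{p + P} = \sqrt{-150 + \frac{3208242235}{1423}} = \sqrt{\frac{3208028785}{1423}} = \frac{\sqrt{4565024961055}}{1423}$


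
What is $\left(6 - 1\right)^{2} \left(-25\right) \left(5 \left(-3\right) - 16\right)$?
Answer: $19375$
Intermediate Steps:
$\left(6 - 1\right)^{2} \left(-25\right) \left(5 \left(-3\right) - 16\right) = 5^{2} \left(-25\right) \left(-15 - 16\right) = 25 \left(-25\right) \left(-31\right) = \left(-625\right) \left(-31\right) = 19375$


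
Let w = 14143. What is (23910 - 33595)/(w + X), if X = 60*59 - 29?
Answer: -745/1358 ≈ -0.54860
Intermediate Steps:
X = 3511 (X = 3540 - 29 = 3511)
(23910 - 33595)/(w + X) = (23910 - 33595)/(14143 + 3511) = -9685/17654 = -9685*1/17654 = -745/1358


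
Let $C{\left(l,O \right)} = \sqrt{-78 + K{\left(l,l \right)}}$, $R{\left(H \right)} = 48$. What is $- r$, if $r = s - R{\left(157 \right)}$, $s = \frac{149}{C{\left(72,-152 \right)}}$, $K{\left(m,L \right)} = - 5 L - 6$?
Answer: $48 + \frac{149 i \sqrt{111}}{222} \approx 48.0 + 7.0712 i$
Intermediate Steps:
$K{\left(m,L \right)} = -6 - 5 L$
$C{\left(l,O \right)} = \sqrt{-84 - 5 l}$ ($C{\left(l,O \right)} = \sqrt{-78 - \left(6 + 5 l\right)} = \sqrt{-84 - 5 l}$)
$s = - \frac{149 i \sqrt{111}}{222}$ ($s = \frac{149}{\sqrt{-84 - 360}} = \frac{149}{\sqrt{-444}} = \frac{149}{2 i \sqrt{111}} = 149 \left(- \frac{i \sqrt{111}}{222}\right) = - \frac{149 i \sqrt{111}}{222} \approx - 7.0712 i$)
$r = -48 - \frac{149 i \sqrt{111}}{222}$ ($r = - \frac{149 i \sqrt{111}}{222} - 48 = -48 - \frac{149 i \sqrt{111}}{222} \approx -48.0 - 7.0712 i$)
$- r = - (-48 - \frac{149 i \sqrt{111}}{222}) = 48 + \frac{149 i \sqrt{111}}{222}$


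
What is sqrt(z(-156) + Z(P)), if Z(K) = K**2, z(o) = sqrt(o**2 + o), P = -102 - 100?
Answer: sqrt(40804 + 2*sqrt(6045)) ≈ 202.38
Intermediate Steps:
P = -202
z(o) = sqrt(o + o**2)
sqrt(z(-156) + Z(P)) = sqrt(sqrt(-156*(1 - 156)) + (-202)**2) = sqrt(sqrt(-156*(-155)) + 40804) = sqrt(sqrt(24180) + 40804) = sqrt(2*sqrt(6045) + 40804) = sqrt(40804 + 2*sqrt(6045))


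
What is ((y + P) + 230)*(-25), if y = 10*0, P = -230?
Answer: 0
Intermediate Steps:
y = 0
((y + P) + 230)*(-25) = ((0 - 230) + 230)*(-25) = (-230 + 230)*(-25) = 0*(-25) = 0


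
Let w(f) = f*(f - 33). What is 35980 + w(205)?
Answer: 71240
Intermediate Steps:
w(f) = f*(-33 + f)
35980 + w(205) = 35980 + 205*(-33 + 205) = 35980 + 205*172 = 35980 + 35260 = 71240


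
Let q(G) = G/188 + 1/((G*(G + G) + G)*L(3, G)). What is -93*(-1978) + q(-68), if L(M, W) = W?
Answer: 5397067300993/29339280 ≈ 1.8395e+5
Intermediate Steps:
q(G) = G/188 + 1/(G*(G + 2*G²)) (q(G) = G/188 + 1/((G*(G + G) + G)*G) = G*(1/188) + 1/((G*(2*G) + G)*G) = G/188 + 1/((2*G² + G)*G) = G/188 + 1/((G + 2*G²)*G) = G/188 + 1/(G*(G + 2*G²)))
-93*(-1978) + q(-68) = -93*(-1978) + (1/188)*(188 + (-68)³ + 2*(-68)⁴)/((-68)²*(1 + 2*(-68))) = 183954 + (1/188)*(1/4624)*(188 - 314432 + 2*21381376)/(1 - 136) = 183954 + (1/188)*(1/4624)*(188 - 314432 + 42762752)/(-135) = 183954 + (1/188)*(1/4624)*(-1/135)*42448508 = 183954 - 10612127/29339280 = 5397067300993/29339280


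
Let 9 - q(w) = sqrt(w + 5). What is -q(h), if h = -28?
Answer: -9 + I*sqrt(23) ≈ -9.0 + 4.7958*I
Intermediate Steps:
q(w) = 9 - sqrt(5 + w) (q(w) = 9 - sqrt(w + 5) = 9 - sqrt(5 + w))
-q(h) = -(9 - sqrt(5 - 28)) = -(9 - sqrt(-23)) = -(9 - I*sqrt(23)) = -9 + I*sqrt(23)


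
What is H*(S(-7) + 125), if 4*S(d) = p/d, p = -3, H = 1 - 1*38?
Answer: -129611/28 ≈ -4629.0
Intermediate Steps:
H = -37 (H = 1 - 38 = -37)
S(d) = -3/(4*d) (S(d) = (-3/d)/4 = -3/(4*d))
H*(S(-7) + 125) = -37*(-3/4/(-7) + 125) = -37*(-3/4*(-1/7) + 125) = -37*(3/28 + 125) = -37*3503/28 = -129611/28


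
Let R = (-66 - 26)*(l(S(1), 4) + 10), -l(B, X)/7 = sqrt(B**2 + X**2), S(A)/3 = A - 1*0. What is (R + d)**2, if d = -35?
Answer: 5130225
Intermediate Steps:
S(A) = 3*A (S(A) = 3*(A - 1*0) = 3*(A + 0) = 3*A)
l(B, X) = -7*sqrt(B**2 + X**2)
R = 2300 (R = (-66 - 26)*(-7*sqrt((3*1)**2 + 4**2) + 10) = -92*(-7*sqrt(3**2 + 16) + 10) = -92*(-7*sqrt(9 + 16) + 10) = -92*(-7*sqrt(25) + 10) = -92*(-7*5 + 10) = -92*(-35 + 10) = -92*(-25) = 2300)
(R + d)**2 = (2300 - 35)**2 = 2265**2 = 5130225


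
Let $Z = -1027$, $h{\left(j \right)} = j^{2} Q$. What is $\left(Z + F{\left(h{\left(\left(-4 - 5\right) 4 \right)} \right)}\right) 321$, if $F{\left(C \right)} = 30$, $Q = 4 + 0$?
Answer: $-320037$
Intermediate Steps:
$Q = 4$
$h{\left(j \right)} = 4 j^{2}$ ($h{\left(j \right)} = j^{2} \cdot 4 = 4 j^{2}$)
$\left(Z + F{\left(h{\left(\left(-4 - 5\right) 4 \right)} \right)}\right) 321 = \left(-1027 + 30\right) 321 = \left(-997\right) 321 = -320037$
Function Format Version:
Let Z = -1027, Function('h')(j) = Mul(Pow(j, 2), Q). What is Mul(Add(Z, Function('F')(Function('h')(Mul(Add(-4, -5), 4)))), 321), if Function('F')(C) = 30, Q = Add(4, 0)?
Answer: -320037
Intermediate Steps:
Q = 4
Function('h')(j) = Mul(4, Pow(j, 2)) (Function('h')(j) = Mul(Pow(j, 2), 4) = Mul(4, Pow(j, 2)))
Mul(Add(Z, Function('F')(Function('h')(Mul(Add(-4, -5), 4)))), 321) = Mul(Add(-1027, 30), 321) = Mul(-997, 321) = -320037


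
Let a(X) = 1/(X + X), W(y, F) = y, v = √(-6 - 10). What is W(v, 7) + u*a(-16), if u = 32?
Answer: -1 + 4*I ≈ -1.0 + 4.0*I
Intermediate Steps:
v = 4*I (v = √(-16) = 4*I ≈ 4.0*I)
a(X) = 1/(2*X)
W(v, 7) + u*a(-16) = 4*I + 32*((½)/(-16)) = 4*I + 32*((½)*(-1/16)) = 4*I + 32*(-1/32) = 4*I - 1 = -1 + 4*I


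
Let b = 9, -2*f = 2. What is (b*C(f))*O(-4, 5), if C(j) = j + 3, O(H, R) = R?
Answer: 90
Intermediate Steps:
f = -1 (f = -½*2 = -1)
C(j) = 3 + j
(b*C(f))*O(-4, 5) = (9*(3 - 1))*5 = (9*2)*5 = 18*5 = 90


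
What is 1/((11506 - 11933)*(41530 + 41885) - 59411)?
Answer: -1/35677616 ≈ -2.8029e-8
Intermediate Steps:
1/((11506 - 11933)*(41530 + 41885) - 59411) = 1/(-427*83415 - 59411) = 1/(-35618205 - 59411) = 1/(-35677616) = -1/35677616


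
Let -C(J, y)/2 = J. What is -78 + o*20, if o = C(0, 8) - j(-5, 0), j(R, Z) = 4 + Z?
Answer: -158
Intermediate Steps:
C(J, y) = -2*J
o = -4 (o = -2*0 - (4 + 0) = 0 - 1*4 = 0 - 4 = -4)
-78 + o*20 = -78 - 4*20 = -78 - 80 = -158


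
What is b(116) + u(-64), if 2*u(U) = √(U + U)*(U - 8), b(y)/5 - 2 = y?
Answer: 590 - 288*I*√2 ≈ 590.0 - 407.29*I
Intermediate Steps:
b(y) = 10 + 5*y
u(U) = √2*√U*(-8 + U)/2 (u(U) = (√(U + U)*(U - 8))/2 = (√(2*U)*(-8 + U))/2 = ((√2*√U)*(-8 + U))/2 = (√2*√U*(-8 + U))/2 = √2*√U*(-8 + U)/2)
b(116) + u(-64) = (10 + 5*116) + √2*√(-64)*(-8 - 64)/2 = (10 + 580) + (½)*√2*(8*I)*(-72) = 590 - 288*I*√2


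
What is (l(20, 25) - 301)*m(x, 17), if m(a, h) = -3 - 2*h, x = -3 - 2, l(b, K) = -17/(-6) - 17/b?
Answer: 663817/60 ≈ 11064.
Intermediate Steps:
l(b, K) = 17/6 - 17/b (l(b, K) = -17*(-⅙) - 17/b = 17/6 - 17/b)
x = -5
(l(20, 25) - 301)*m(x, 17) = ((17/6 - 17/20) - 301)*(-3 - 2*17) = ((17/6 - 17*1/20) - 301)*(-3 - 34) = ((17/6 - 17/20) - 301)*(-37) = (119/60 - 301)*(-37) = -17941/60*(-37) = 663817/60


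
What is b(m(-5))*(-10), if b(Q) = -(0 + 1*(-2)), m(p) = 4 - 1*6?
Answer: -20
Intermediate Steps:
m(p) = -2 (m(p) = 4 - 6 = -2)
b(Q) = 2 (b(Q) = -(0 - 2) = -1*(-2) = 2)
b(m(-5))*(-10) = 2*(-10) = -20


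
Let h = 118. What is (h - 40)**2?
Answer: 6084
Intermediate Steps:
(h - 40)**2 = (118 - 40)**2 = 78**2 = 6084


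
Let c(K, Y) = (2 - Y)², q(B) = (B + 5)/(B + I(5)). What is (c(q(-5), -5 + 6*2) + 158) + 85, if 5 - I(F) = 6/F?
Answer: 268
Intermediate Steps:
I(F) = 5 - 6/F
q(B) = (5 + B)/(19/5 + B) (q(B) = (B + 5)/(B + (5 - 6/5)) = (5 + B)/(B + (5 - 6*⅕)) = (5 + B)/(B + (5 - 6/5)) = (5 + B)/(B + 19/5) = (5 + B)/(19/5 + B))
(c(q(-5), -5 + 6*2) + 158) + 85 = ((-2 + (-5 + 6*2))² + 158) + 85 = ((-2 + (-5 + 12))² + 158) + 85 = ((-2 + 7)² + 158) + 85 = (5² + 158) + 85 = (25 + 158) + 85 = 183 + 85 = 268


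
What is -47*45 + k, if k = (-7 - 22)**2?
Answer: -1274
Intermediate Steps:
k = 841 (k = (-29)**2 = 841)
-47*45 + k = -47*45 + 841 = -2115 + 841 = -1274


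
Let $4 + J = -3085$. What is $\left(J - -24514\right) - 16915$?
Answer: $4510$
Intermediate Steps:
$J = -3089$ ($J = -4 - 3085 = -3089$)
$\left(J - -24514\right) - 16915 = \left(-3089 - -24514\right) - 16915 = \left(-3089 + 24514\right) - 16915 = 21425 - 16915 = 4510$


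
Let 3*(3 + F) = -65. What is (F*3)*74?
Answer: -5476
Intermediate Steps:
F = -74/3 (F = -3 + (⅓)*(-65) = -3 - 65/3 = -74/3 ≈ -24.667)
(F*3)*74 = -74/3*3*74 = -74*74 = -5476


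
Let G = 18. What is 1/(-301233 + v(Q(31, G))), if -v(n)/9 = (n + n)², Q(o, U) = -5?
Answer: -1/302133 ≈ -3.3098e-6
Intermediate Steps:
v(n) = -36*n² (v(n) = -9*(n + n)² = -9*4*n² = -36*n²)
1/(-301233 + v(Q(31, G))) = 1/(-301233 - 36*(-5)²) = 1/(-301233 - 36*25) = 1/(-301233 - 900) = 1/(-302133) = -1/302133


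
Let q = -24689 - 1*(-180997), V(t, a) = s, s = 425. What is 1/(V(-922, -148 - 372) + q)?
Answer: 1/156733 ≈ 6.3803e-6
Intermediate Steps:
V(t, a) = 425
q = 156308 (q = -24689 + 180997 = 156308)
1/(V(-922, -148 - 372) + q) = 1/(425 + 156308) = 1/156733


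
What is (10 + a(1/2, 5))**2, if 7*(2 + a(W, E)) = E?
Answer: 3721/49 ≈ 75.939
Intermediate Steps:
a(W, E) = -2 + E/7
(10 + a(1/2, 5))**2 = (10 + (-2 + (1/7)*5))**2 = (10 + (-2 + 5/7))**2 = (10 - 9/7)**2 = (61/7)**2 = 3721/49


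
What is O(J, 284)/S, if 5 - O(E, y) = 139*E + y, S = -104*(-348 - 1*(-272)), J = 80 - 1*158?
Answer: 10563/7904 ≈ 1.3364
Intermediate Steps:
J = -78 (J = 80 - 158 = -78)
S = 7904 (S = -104*(-348 + 272) = -104*(-76) = 7904)
O(E, y) = 5 - y - 139*E (O(E, y) = 5 - (139*E + y) = 5 - (y + 139*E) = 5 + (-y - 139*E) = 5 - y - 139*E)
O(J, 284)/S = (5 - 1*284 - 139*(-78))/7904 = (5 - 284 + 10842)*(1/7904) = 10563*(1/7904) = 10563/7904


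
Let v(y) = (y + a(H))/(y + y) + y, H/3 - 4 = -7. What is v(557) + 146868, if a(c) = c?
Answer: 82115999/557 ≈ 1.4743e+5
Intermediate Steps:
H = -9 (H = 12 + 3*(-7) = 12 - 21 = -9)
v(y) = y + (-9 + y)/(2*y) (v(y) = (y - 9)/(y + y) + y = (-9 + y)/((2*y)) + y = (-9 + y)*(1/(2*y)) + y = (-9 + y)/(2*y) + y = y + (-9 + y)/(2*y))
v(557) + 146868 = (½ + 557 - 9/2/557) + 146868 = (½ + 557 - 9/2*1/557) + 146868 = (½ + 557 - 9/1114) + 146868 = 310523/557 + 146868 = 82115999/557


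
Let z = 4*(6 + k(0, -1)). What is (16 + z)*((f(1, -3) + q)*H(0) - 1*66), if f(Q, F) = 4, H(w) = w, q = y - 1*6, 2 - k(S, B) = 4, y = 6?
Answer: -2112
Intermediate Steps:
k(S, B) = -2 (k(S, B) = 2 - 1*4 = 2 - 4 = -2)
q = 0 (q = 6 - 1*6 = 6 - 6 = 0)
z = 16 (z = 4*(6 - 2) = 4*4 = 16)
(16 + z)*((f(1, -3) + q)*H(0) - 1*66) = (16 + 16)*((4 + 0)*0 - 1*66) = 32*(4*0 - 66) = 32*(0 - 66) = 32*(-66) = -2112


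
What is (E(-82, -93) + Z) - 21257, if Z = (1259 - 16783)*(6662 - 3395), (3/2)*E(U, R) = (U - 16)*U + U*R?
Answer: -152183171/3 ≈ -5.0728e+7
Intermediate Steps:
E(U, R) = 2*R*U/3 + 2*U*(-16 + U)/3 (E(U, R) = 2*((U - 16)*U + U*R)/3 = 2*((-16 + U)*U + R*U)/3 = 2*(U*(-16 + U) + R*U)/3 = 2*(R*U + U*(-16 + U))/3 = 2*R*U/3 + 2*U*(-16 + U)/3)
Z = -50716908 (Z = -15524*3267 = -50716908)
(E(-82, -93) + Z) - 21257 = ((⅔)*(-82)*(-16 - 93 - 82) - 50716908) - 21257 = ((⅔)*(-82)*(-191) - 50716908) - 21257 = (31324/3 - 50716908) - 21257 = -152119400/3 - 21257 = -152183171/3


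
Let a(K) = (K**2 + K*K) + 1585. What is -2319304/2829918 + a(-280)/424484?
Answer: -20626572181/46202112012 ≈ -0.44644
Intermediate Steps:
a(K) = 1585 + 2*K**2 (a(K) = (K**2 + K**2) + 1585 = 2*K**2 + 1585 = 1585 + 2*K**2)
-2319304/2829918 + a(-280)/424484 = -2319304/2829918 + (1585 + 2*(-280)**2)/424484 = -2319304*1/2829918 + (1585 + 2*78400)*(1/424484) = -89204/108843 + (1585 + 156800)*(1/424484) = -89204/108843 + 158385*(1/424484) = -89204/108843 + 158385/424484 = -20626572181/46202112012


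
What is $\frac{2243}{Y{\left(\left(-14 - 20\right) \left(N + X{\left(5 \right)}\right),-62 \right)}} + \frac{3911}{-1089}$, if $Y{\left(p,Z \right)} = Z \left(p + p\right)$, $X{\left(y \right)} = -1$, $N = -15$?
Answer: $- \frac{266263043}{73459584} \approx -3.6246$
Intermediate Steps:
$Y{\left(p,Z \right)} = 2 Z p$ ($Y{\left(p,Z \right)} = Z 2 p = 2 Z p$)
$\frac{2243}{Y{\left(\left(-14 - 20\right) \left(N + X{\left(5 \right)}\right),-62 \right)}} + \frac{3911}{-1089} = \frac{2243}{2 \left(-62\right) \left(-14 - 20\right) \left(-15 - 1\right)} + \frac{3911}{-1089} = \frac{2243}{2 \left(-62\right) \left(\left(-34\right) \left(-16\right)\right)} + 3911 \left(- \frac{1}{1089}\right) = \frac{2243}{2 \left(-62\right) 544} - \frac{3911}{1089} = \frac{2243}{-67456} - \frac{3911}{1089} = 2243 \left(- \frac{1}{67456}\right) - \frac{3911}{1089} = - \frac{2243}{67456} - \frac{3911}{1089} = - \frac{266263043}{73459584}$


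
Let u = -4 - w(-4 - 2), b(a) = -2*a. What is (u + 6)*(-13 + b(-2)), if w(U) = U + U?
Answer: -126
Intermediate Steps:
w(U) = 2*U
u = 8 (u = -4 - 2*(-4 - 2) = -4 - 2*(-6) = -4 - 1*(-12) = -4 + 12 = 8)
(u + 6)*(-13 + b(-2)) = (8 + 6)*(-13 - 2*(-2)) = 14*(-13 + 4) = 14*(-9) = -126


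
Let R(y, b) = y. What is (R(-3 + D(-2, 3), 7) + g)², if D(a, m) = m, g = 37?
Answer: 1369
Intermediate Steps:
(R(-3 + D(-2, 3), 7) + g)² = ((-3 + 3) + 37)² = (0 + 37)² = 37² = 1369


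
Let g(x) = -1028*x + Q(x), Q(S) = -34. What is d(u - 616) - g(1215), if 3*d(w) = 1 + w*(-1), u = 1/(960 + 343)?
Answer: 4883356036/3909 ≈ 1.2493e+6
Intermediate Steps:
u = 1/1303 ≈ 0.00076746
g(x) = -34 - 1028*x (g(x) = -1028*x - 34 = -34 - 1028*x)
d(w) = 1/3 - w/3 (d(w) = (1 + w*(-1))/3 = (1 - w)/3 = 1/3 - w/3)
d(u - 616) - g(1215) = (1/3 - (1/1303 - 616)/3) - (-34 - 1028*1215) = (1/3 - 1/3*(-802647/1303)) - (-34 - 1249020) = (1/3 + 267549/1303) - 1*(-1249054) = 803950/3909 + 1249054 = 4883356036/3909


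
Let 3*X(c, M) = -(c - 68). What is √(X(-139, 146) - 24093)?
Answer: 2*I*√6006 ≈ 155.0*I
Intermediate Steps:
X(c, M) = 68/3 - c/3 (X(c, M) = (-(c - 68))/3 = (-(-68 + c))/3 = (68 - c)/3 = 68/3 - c/3)
√(X(-139, 146) - 24093) = √((68/3 - ⅓*(-139)) - 24093) = √((68/3 + 139/3) - 24093) = √(69 - 24093) = √(-24024) = 2*I*√6006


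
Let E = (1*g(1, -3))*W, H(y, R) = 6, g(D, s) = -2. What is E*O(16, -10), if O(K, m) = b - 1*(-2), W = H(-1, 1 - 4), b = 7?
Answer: -108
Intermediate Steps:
W = 6
O(K, m) = 9 (O(K, m) = 7 - 1*(-2) = 7 + 2 = 9)
E = -12 (E = (1*(-2))*6 = -2*6 = -12)
E*O(16, -10) = -12*9 = -108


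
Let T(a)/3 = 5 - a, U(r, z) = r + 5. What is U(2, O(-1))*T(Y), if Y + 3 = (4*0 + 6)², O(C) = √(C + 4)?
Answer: -588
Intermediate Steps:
O(C) = √(4 + C)
U(r, z) = 5 + r
Y = 33 (Y = -3 + (4*0 + 6)² = -3 + (0 + 6)² = -3 + 6² = -3 + 36 = 33)
T(a) = 15 - 3*a (T(a) = 3*(5 - a) = 15 - 3*a)
U(2, O(-1))*T(Y) = (5 + 2)*(15 - 3*33) = 7*(15 - 99) = 7*(-84) = -588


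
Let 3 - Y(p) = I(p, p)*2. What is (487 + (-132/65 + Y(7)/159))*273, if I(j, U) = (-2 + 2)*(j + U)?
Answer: 35086464/265 ≈ 1.3240e+5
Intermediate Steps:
I(j, U) = 0 (I(j, U) = 0*(U + j) = 0)
Y(p) = 3 (Y(p) = 3 - 0*2 = 3 - 1*0 = 3 + 0 = 3)
(487 + (-132/65 + Y(7)/159))*273 = (487 + (-132/65 + 3/159))*273 = (487 + (-132*1/65 + 3*(1/159)))*273 = (487 + (-132/65 + 1/53))*273 = (487 - 6931/3445)*273 = (1670784/3445)*273 = 35086464/265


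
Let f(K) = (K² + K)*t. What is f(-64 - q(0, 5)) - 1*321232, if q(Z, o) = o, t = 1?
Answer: -316540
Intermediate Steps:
f(K) = K + K² (f(K) = (K² + K)*1 = (K + K²)*1 = K + K²)
f(-64 - q(0, 5)) - 1*321232 = (-64 - 1*5)*(1 + (-64 - 1*5)) - 1*321232 = (-64 - 5)*(1 + (-64 - 5)) - 321232 = -69*(1 - 69) - 321232 = -69*(-68) - 321232 = 4692 - 321232 = -316540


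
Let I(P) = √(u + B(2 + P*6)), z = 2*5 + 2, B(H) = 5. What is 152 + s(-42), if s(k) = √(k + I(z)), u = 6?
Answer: 152 + √(-42 + √11) ≈ 152.0 + 6.2196*I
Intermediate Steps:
z = 12 (z = 10 + 2 = 12)
I(P) = √11 (I(P) = √(6 + 5) = √11)
s(k) = √(k + √11)
152 + s(-42) = 152 + √(-42 + √11)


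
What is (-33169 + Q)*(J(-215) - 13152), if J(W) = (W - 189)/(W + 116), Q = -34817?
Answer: 9832618776/11 ≈ 8.9387e+8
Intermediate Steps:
J(W) = (-189 + W)/(116 + W)
(-33169 + Q)*(J(-215) - 13152) = (-33169 - 34817)*((-189 - 215)/(116 - 215) - 13152) = -67986*(-404/(-99) - 13152) = -67986*(-1/99*(-404) - 13152) = -67986*(404/99 - 13152) = -67986*(-1301644/99) = 9832618776/11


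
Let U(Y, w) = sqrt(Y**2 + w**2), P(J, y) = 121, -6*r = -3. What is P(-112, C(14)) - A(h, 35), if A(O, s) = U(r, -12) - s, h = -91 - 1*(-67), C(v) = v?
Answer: 156 - sqrt(577)/2 ≈ 143.99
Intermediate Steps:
r = 1/2 (r = -1/6*(-3) = 1/2 ≈ 0.50000)
h = -24 (h = -91 + 67 = -24)
A(O, s) = sqrt(577)/2 - s (A(O, s) = sqrt((1/2)**2 + (-12)**2) - s = sqrt(1/4 + 144) - s = sqrt(577/4) - s = sqrt(577)/2 - s)
P(-112, C(14)) - A(h, 35) = 121 - (sqrt(577)/2 - 1*35) = 121 - (sqrt(577)/2 - 35) = 121 - (-35 + sqrt(577)/2) = 121 + (35 - sqrt(577)/2) = 156 - sqrt(577)/2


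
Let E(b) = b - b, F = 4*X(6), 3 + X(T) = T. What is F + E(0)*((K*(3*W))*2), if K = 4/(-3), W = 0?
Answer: 12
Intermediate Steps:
X(T) = -3 + T
F = 12 (F = 4*(-3 + 6) = 4*3 = 12)
K = -4/3 (K = 4*(-⅓) = -4/3 ≈ -1.3333)
E(b) = 0
F + E(0)*((K*(3*W))*2) = 12 + 0*(-4*0*2) = 12 + 0*(-4/3*0*2) = 12 + 0*(0*2) = 12 + 0*0 = 12 + 0 = 12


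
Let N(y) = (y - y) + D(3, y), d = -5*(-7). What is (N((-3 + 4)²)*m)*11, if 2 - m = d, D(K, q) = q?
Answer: -363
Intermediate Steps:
d = 35
N(y) = y (N(y) = (y - y) + y = 0 + y = y)
m = -33 (m = 2 - 1*35 = 2 - 35 = -33)
(N((-3 + 4)²)*m)*11 = ((-3 + 4)²*(-33))*11 = (1²*(-33))*11 = (1*(-33))*11 = -33*11 = -363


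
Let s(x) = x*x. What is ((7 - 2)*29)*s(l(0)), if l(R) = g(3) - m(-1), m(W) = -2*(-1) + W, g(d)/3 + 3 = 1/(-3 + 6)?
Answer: 11745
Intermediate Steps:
g(d) = -8 (g(d) = -9 + 3/(-3 + 6) = -9 + 3/3 = -9 + 3*(1/3) = -9 + 1 = -8)
m(W) = 2 + W
l(R) = -9 (l(R) = -8 - (2 - 1) = -8 - 1*1 = -8 - 1 = -9)
s(x) = x**2
((7 - 2)*29)*s(l(0)) = ((7 - 2)*29)*(-9)**2 = (5*29)*81 = 145*81 = 11745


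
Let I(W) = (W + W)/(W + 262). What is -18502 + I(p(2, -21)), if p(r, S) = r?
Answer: -1221131/66 ≈ -18502.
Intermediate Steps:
I(W) = 2*W/(262 + W) (I(W) = (2*W)/(262 + W) = 2*W/(262 + W))
-18502 + I(p(2, -21)) = -18502 + 2*2/(262 + 2) = -18502 + 2*2/264 = -18502 + 2*2*(1/264) = -18502 + 1/66 = -1221131/66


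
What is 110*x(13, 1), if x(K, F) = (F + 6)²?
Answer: 5390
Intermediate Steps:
x(K, F) = (6 + F)²
110*x(13, 1) = 110*(6 + 1)² = 110*7² = 110*49 = 5390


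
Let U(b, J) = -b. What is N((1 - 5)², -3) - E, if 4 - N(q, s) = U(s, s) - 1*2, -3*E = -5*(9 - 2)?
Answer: -26/3 ≈ -8.6667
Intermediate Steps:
E = 35/3 (E = -(-5)*(9 - 2)/3 = -(-5)*7/3 = -⅓*(-35) = 35/3 ≈ 11.667)
N(q, s) = 6 + s (N(q, s) = 4 - (-s - 1*2) = 4 - (-s - 2) = 4 - (-2 - s) = 4 + (2 + s) = 6 + s)
N((1 - 5)², -3) - E = (6 - 3) - 1*35/3 = 3 - 35/3 = -26/3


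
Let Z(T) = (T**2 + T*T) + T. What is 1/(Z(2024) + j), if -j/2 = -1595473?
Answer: 1/11386122 ≈ 8.7826e-8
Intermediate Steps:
Z(T) = T + 2*T**2 (Z(T) = (T**2 + T**2) + T = 2*T**2 + T = T + 2*T**2)
j = 3190946 (j = -2*(-1595473) = 3190946)
1/(Z(2024) + j) = 1/(2024*(1 + 2*2024) + 3190946) = 1/(2024*(1 + 4048) + 3190946) = 1/(2024*4049 + 3190946) = 1/(8195176 + 3190946) = 1/11386122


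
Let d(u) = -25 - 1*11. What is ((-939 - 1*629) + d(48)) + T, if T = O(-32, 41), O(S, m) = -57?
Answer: -1661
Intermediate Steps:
d(u) = -36 (d(u) = -25 - 11 = -36)
T = -57
((-939 - 1*629) + d(48)) + T = ((-939 - 1*629) - 36) - 57 = ((-939 - 629) - 36) - 57 = (-1568 - 36) - 57 = -1604 - 57 = -1661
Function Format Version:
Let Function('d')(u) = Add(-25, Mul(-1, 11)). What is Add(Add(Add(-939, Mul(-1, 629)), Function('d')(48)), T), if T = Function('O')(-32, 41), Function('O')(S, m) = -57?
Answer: -1661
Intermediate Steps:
Function('d')(u) = -36 (Function('d')(u) = Add(-25, -11) = -36)
T = -57
Add(Add(Add(-939, Mul(-1, 629)), Function('d')(48)), T) = Add(Add(Add(-939, Mul(-1, 629)), -36), -57) = Add(Add(Add(-939, -629), -36), -57) = Add(Add(-1568, -36), -57) = Add(-1604, -57) = -1661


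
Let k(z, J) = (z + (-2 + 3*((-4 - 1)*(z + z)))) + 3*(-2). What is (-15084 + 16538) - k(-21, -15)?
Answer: 853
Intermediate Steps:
k(z, J) = -8 - 29*z (k(z, J) = (z + (-2 + 3*(-10*z))) - 6 = (z + (-2 - 30*z)) - 6 = (-2 - 29*z) - 6 = -8 - 29*z)
(-15084 + 16538) - k(-21, -15) = (-15084 + 16538) - (-8 - 29*(-21)) = 1454 - (-8 + 609) = 1454 - 1*601 = 1454 - 601 = 853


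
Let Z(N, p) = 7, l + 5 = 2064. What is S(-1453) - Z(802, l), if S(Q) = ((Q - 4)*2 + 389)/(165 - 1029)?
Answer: -3523/864 ≈ -4.0775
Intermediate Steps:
l = 2059 (l = -5 + 2064 = 2059)
S(Q) = -127/288 - Q/432 (S(Q) = ((-4 + Q)*2 + 389)/(-864) = ((-8 + 2*Q) + 389)*(-1/864) = (381 + 2*Q)*(-1/864) = -127/288 - Q/432)
S(-1453) - Z(802, l) = (-127/288 - 1/432*(-1453)) - 1*7 = (-127/288 + 1453/432) - 7 = 2525/864 - 7 = -3523/864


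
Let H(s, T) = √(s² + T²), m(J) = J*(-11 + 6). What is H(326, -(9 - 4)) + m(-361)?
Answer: 1805 + 13*√629 ≈ 2131.0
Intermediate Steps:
m(J) = -5*J (m(J) = J*(-5) = -5*J)
H(s, T) = √(T² + s²)
H(326, -(9 - 4)) + m(-361) = √((-(9 - 4))² + 326²) - 5*(-361) = √((-1*5)² + 106276) + 1805 = √((-5)² + 106276) + 1805 = √(25 + 106276) + 1805 = √106301 + 1805 = 13*√629 + 1805 = 1805 + 13*√629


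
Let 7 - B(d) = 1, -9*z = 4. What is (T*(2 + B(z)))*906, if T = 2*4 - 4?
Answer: 28992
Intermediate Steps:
z = -4/9 (z = -⅑*4 = -4/9 ≈ -0.44444)
B(d) = 6 (B(d) = 7 - 1*1 = 7 - 1 = 6)
T = 4 (T = 8 - 4 = 4)
(T*(2 + B(z)))*906 = (4*(2 + 6))*906 = (4*8)*906 = 32*906 = 28992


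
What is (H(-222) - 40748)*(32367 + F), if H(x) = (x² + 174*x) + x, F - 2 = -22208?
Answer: -308020554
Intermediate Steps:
F = -22206 (F = 2 - 22208 = -22206)
H(x) = x² + 175*x
(H(-222) - 40748)*(32367 + F) = (-222*(175 - 222) - 40748)*(32367 - 22206) = (-222*(-47) - 40748)*10161 = (10434 - 40748)*10161 = -30314*10161 = -308020554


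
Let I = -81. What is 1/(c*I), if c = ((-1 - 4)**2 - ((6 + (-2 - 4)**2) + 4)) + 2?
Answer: 1/1539 ≈ 0.00064977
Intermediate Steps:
c = -19 (c = ((-5)**2 - ((6 + (-6)**2) + 4)) + 2 = (25 - ((6 + 36) + 4)) + 2 = (25 - (42 + 4)) + 2 = (25 - 1*46) + 2 = (25 - 46) + 2 = -21 + 2 = -19)
1/(c*I) = 1/(-19*(-81)) = 1/1539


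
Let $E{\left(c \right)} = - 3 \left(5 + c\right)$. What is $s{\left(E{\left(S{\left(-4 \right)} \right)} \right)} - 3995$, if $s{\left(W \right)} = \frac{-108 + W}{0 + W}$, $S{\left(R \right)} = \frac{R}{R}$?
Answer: $-3988$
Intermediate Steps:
$S{\left(R \right)} = 1$
$E{\left(c \right)} = -15 - 3 c$
$s{\left(W \right)} = \frac{-108 + W}{W}$
$s{\left(E{\left(S{\left(-4 \right)} \right)} \right)} - 3995 = \frac{-108 - 18}{-15 - 3} - 3995 = \frac{-108 - 18}{-18} - 3995 = \left(- \frac{1}{18}\right) \left(-126\right) - 3995 = 7 - 3995 = -3988$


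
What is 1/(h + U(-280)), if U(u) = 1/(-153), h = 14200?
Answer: 153/2172599 ≈ 7.0423e-5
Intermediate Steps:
U(u) = -1/153
1/(h + U(-280)) = 1/(14200 - 1/153) = 1/(2172599/153) = 153/2172599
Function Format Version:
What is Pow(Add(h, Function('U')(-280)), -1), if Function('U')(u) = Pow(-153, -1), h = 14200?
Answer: Rational(153, 2172599) ≈ 7.0423e-5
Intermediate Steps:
Function('U')(u) = Rational(-1, 153)
Pow(Add(h, Function('U')(-280)), -1) = Pow(Add(14200, Rational(-1, 153)), -1) = Pow(Rational(2172599, 153), -1) = Rational(153, 2172599)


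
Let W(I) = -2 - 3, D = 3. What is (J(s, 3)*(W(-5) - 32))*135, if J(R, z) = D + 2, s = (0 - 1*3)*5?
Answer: -24975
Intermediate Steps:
s = -15 (s = (0 - 3)*5 = -3*5 = -15)
J(R, z) = 5 (J(R, z) = 3 + 2 = 5)
W(I) = -5
(J(s, 3)*(W(-5) - 32))*135 = (5*(-5 - 32))*135 = (5*(-37))*135 = -185*135 = -24975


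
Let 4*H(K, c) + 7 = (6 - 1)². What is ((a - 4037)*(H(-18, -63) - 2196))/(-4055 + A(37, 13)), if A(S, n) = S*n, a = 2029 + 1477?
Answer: -2327373/7148 ≈ -325.60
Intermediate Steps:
a = 3506
H(K, c) = 9/2 (H(K, c) = -7/4 + (6 - 1)²/4 = -7/4 + (¼)*5² = -7/4 + (¼)*25 = -7/4 + 25/4 = 9/2)
((a - 4037)*(H(-18, -63) - 2196))/(-4055 + A(37, 13)) = ((3506 - 4037)*(9/2 - 2196))/(-4055 + 37*13) = (-531*(-4383/2))/(-4055 + 481) = (2327373/2)/(-3574) = (2327373/2)*(-1/3574) = -2327373/7148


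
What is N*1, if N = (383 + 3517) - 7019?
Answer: -3119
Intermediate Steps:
N = -3119 (N = 3900 - 7019 = -3119)
N*1 = -3119*1 = -3119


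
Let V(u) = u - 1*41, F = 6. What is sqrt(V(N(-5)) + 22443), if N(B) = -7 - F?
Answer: sqrt(22389) ≈ 149.63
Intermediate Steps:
N(B) = -13 (N(B) = -7 - 1*6 = -7 - 6 = -13)
V(u) = -41 + u (V(u) = u - 41 = -41 + u)
sqrt(V(N(-5)) + 22443) = sqrt((-41 - 13) + 22443) = sqrt(-54 + 22443) = sqrt(22389)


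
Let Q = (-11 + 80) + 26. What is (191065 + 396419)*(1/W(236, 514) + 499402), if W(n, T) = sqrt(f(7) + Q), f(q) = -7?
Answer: 293390684568 + 146871*sqrt(22)/11 ≈ 2.9339e+11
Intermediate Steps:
Q = 95 (Q = 69 + 26 = 95)
W(n, T) = 2*sqrt(22) (W(n, T) = sqrt(-7 + 95) = sqrt(88) = 2*sqrt(22))
(191065 + 396419)*(1/W(236, 514) + 499402) = (191065 + 396419)*(1/(2*sqrt(22)) + 499402) = 587484*(sqrt(22)/44 + 499402) = 587484*(499402 + sqrt(22)/44) = 293390684568 + 146871*sqrt(22)/11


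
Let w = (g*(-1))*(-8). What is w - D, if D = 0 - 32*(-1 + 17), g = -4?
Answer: 480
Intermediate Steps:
D = -512 (D = 0 - 32*16 = 0 - 512 = -512)
w = -32 (w = -4*(-1)*(-8) = 4*(-8) = -32)
w - D = -32 - 1*(-512) = -32 + 512 = 480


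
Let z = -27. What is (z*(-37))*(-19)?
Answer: -18981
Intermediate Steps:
(z*(-37))*(-19) = -27*(-37)*(-19) = 999*(-19) = -18981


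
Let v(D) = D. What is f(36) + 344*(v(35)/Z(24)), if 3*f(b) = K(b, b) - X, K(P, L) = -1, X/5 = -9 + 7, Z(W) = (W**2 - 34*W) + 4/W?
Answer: -67923/1439 ≈ -47.202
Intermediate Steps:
Z(W) = W**2 - 34*W + 4/W
X = -10 (X = 5*(-9 + 7) = 5*(-2) = -10)
f(b) = 3 (f(b) = (-1 - 1*(-10))/3 = (-1 + 10)/3 = (1/3)*9 = 3)
f(36) + 344*(v(35)/Z(24)) = 3 + 344*(35/(((4 + 24**2*(-34 + 24))/24))) = 3 + 344*(35/(((4 + 576*(-10))/24))) = 3 + 344*(35/(((4 - 5760)/24))) = 3 + 344*(35/(((1/24)*(-5756)))) = 3 + 344*(35/(-1439/6)) = 3 + 344*(35*(-6/1439)) = 3 + 344*(-210/1439) = 3 - 72240/1439 = -67923/1439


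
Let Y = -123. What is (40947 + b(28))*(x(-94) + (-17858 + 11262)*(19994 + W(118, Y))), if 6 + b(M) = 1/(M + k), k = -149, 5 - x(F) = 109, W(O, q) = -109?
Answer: -649756025437040/121 ≈ -5.3699e+12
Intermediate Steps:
x(F) = -104 (x(F) = 5 - 1*109 = 5 - 109 = -104)
b(M) = -6 + 1/(-149 + M) (b(M) = -6 + 1/(M - 149) = -6 + 1/(-149 + M))
(40947 + b(28))*(x(-94) + (-17858 + 11262)*(19994 + W(118, Y))) = (40947 + (895 - 6*28)/(-149 + 28))*(-104 + (-17858 + 11262)*(19994 - 109)) = (40947 + (895 - 168)/(-121))*(-104 - 6596*19885) = (40947 - 1/121*727)*(-104 - 131161460) = (40947 - 727/121)*(-131161564) = (4953860/121)*(-131161564) = -649756025437040/121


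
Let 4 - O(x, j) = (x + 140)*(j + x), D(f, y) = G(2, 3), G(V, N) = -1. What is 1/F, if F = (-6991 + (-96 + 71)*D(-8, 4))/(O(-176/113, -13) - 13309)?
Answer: 144157165/88948854 ≈ 1.6207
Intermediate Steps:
D(f, y) = -1
O(x, j) = 4 - (140 + x)*(j + x) (O(x, j) = 4 - (x + 140)*(j + x) = 4 - (140 + x)*(j + x))
F = 88948854/144157165 (F = (-6991 + (-96 + 71)*(-1))/((4 - (-176/113)² - 140*(-13) - (-24640)/113 - 1*(-13)*(-176/113)) - 13309) = (-6991 - 25*(-1))/((4 - (-176*1/113)² + 1820 - (-24640)/113 - 1*(-13)*(-176*1/113)) - 13309) = (-6991 + 25)/((4 - (-176/113)² + 1820 - 140*(-176/113) - 1*(-13)*(-176/113)) - 13309) = -6966/((4 - 1*30976/12769 + 1820 + 24640/113 - 2288/113) - 13309) = -6966/((4 - 30976/12769 + 1820 + 24640/113 - 2288/113) - 13309) = -6966/(25785456/12769 - 13309) = -6966/(-144157165/12769) = -6966*(-12769/144157165) = 88948854/144157165 ≈ 0.61703)
1/F = 1/(88948854/144157165) = 144157165/88948854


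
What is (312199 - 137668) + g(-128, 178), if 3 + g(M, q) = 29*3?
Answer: 174615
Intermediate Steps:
g(M, q) = 84 (g(M, q) = -3 + 29*3 = -3 + 87 = 84)
(312199 - 137668) + g(-128, 178) = (312199 - 137668) + 84 = 174531 + 84 = 174615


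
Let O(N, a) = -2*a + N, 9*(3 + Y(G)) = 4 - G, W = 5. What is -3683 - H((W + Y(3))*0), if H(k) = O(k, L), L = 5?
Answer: -3673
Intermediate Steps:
Y(G) = -23/9 - G/9 (Y(G) = -3 + (4 - G)/9 = -3 + (4/9 - G/9) = -23/9 - G/9)
O(N, a) = N - 2*a
H(k) = -10 + k (H(k) = k - 2*5 = k - 10 = -10 + k)
-3683 - H((W + Y(3))*0) = -3683 - (-10 + (5 + (-23/9 - ⅑*3))*0) = -3683 - (-10 + (5 + (-23/9 - ⅓))*0) = -3683 - (-10 + (5 - 26/9)*0) = -3683 - (-10 + (19/9)*0) = -3683 - (-10 + 0) = -3683 - 1*(-10) = -3683 + 10 = -3673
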